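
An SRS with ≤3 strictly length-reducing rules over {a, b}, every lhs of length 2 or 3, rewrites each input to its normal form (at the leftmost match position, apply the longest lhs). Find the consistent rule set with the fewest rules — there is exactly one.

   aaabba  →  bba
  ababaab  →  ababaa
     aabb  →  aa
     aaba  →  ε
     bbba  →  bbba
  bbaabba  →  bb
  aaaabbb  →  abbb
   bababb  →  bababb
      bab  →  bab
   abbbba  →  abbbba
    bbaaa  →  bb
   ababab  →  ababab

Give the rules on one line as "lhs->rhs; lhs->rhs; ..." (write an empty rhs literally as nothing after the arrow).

  | aaabba => bba
  | ababaab => ababaa
  | aabb => aab => aa
  | aaba => aaa => ε

aaa->; aab->aa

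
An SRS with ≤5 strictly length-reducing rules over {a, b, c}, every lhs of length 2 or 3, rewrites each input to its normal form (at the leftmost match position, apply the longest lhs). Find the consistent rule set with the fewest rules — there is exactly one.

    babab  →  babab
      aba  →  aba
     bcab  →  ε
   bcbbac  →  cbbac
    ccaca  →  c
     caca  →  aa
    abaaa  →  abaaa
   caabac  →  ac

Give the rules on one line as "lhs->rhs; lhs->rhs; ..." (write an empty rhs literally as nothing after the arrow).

  | babab
  | aba
  | bcab => cab => ε
  | bcbbac => cbbac

bc->c; ca->c; cab->; cac->a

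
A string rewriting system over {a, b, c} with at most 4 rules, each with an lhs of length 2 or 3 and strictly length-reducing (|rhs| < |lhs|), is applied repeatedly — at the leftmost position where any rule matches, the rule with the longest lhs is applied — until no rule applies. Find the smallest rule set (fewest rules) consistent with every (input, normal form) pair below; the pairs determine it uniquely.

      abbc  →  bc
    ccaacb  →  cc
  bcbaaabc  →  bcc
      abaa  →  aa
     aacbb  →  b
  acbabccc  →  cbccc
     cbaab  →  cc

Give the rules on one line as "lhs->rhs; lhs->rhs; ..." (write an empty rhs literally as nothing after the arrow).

ab->; ac->; ba->c

  | abbc => bc
  | ccaacb => ccab => cc
  | bcbaaabc => bccaabc => bccac => bcc
  | abaa => aa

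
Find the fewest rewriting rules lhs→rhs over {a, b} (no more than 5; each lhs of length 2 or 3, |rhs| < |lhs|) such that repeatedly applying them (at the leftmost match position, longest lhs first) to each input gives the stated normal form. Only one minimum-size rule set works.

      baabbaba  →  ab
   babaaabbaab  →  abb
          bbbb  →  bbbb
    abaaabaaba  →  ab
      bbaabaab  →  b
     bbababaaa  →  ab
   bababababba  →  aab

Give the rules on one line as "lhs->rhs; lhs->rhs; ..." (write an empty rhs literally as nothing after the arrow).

  | baabbaba => abbaba => abaa => aba => ab
  | babaaabbaab => aaaabbaab => abbaab => abab => abb
  | bbbb
  | abaaabaaba => abaabaaba => ababaaba => abbaaba => ababa => abba => ab

aaa->; aba->ab; ba->; bab->a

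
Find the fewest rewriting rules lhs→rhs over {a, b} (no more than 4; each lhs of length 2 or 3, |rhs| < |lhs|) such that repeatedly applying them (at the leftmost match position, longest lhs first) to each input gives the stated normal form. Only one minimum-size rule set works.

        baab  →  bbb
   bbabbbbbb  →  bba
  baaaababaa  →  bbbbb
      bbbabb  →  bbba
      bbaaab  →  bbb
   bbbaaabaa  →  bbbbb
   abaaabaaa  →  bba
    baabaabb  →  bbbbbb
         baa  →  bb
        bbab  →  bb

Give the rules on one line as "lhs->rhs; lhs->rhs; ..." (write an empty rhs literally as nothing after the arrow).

aa->b; ab->; abb->a

  | baab => bbb
  | bbabbbbbb => bbabbbb => bbabb => bba
  | baaaababaa => bbaababaa => bbbbabaa => bbbbaa => bbbbb
  | bbbabb => bbba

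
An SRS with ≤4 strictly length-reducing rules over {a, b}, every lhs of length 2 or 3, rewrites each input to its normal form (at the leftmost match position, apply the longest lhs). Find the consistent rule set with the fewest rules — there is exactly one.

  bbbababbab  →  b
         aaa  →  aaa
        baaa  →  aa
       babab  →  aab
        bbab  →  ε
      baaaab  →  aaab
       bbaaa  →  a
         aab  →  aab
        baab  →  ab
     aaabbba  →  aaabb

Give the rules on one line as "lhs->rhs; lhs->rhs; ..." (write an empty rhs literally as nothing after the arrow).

aba->; ba->; bab->a

  | bbbababbab => bbaabbab => babbab => abab => b
  | aaa
  | baaa => aa
  | babab => aab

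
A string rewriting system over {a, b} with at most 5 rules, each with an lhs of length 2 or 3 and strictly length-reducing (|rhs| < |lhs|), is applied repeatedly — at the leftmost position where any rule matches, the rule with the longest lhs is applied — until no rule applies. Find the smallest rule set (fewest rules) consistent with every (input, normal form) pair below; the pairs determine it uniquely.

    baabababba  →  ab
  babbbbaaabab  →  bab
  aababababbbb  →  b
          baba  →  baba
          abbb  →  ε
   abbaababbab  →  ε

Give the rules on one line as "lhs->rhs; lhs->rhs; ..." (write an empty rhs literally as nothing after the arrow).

  | baabababba => abbababba => aababba => babba => baa => ab
  | babbbbaaabab => baabaaabab => abbaaabab => aaaabab => aabab => bab
  | aababababbbb => babababbbb => bababaab => babaabb => baabbb => abbbb => aab => b
  | baba

aa->; baa->ab; bb->; bbb->a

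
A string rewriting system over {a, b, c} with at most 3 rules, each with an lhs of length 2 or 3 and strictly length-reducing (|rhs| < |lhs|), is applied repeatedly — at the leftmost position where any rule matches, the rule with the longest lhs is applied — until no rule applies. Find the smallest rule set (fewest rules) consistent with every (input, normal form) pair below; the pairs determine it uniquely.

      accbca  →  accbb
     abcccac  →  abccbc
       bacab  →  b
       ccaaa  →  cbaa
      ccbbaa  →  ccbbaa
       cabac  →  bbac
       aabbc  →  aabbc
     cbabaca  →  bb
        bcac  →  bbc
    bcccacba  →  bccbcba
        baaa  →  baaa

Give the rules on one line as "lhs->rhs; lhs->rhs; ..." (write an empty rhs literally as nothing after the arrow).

  | accbca => accbb
  | abcccac => abccbc
  | bacab => babb => b
  | ccaaa => cbaa

bab->; ca->b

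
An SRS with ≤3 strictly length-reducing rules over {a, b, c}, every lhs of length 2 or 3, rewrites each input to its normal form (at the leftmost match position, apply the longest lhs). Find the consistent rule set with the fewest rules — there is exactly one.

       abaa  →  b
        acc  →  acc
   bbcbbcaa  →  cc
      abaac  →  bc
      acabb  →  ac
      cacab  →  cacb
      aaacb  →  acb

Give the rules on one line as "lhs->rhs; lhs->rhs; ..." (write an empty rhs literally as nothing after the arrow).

  | abaa => baa => b
  | acc
  | bbcbbcaa => cbbcaa => ccaa => cc
  | abaac => baac => bc

aa->; ab->b; bb->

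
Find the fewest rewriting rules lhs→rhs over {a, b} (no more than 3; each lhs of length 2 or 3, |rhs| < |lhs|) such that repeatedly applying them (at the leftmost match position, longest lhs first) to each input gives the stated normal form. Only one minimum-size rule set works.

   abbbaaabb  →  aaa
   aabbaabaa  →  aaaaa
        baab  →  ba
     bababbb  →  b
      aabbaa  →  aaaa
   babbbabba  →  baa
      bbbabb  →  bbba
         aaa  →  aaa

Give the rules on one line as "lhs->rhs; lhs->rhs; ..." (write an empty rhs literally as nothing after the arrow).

ab->; abb->a

  | abbbaaabb => abaaabb => aaabb => aaa
  | aabbaabaa => aaaabaa => aaaaa
  | baab => ba
  | bababbb => babbb => bab => b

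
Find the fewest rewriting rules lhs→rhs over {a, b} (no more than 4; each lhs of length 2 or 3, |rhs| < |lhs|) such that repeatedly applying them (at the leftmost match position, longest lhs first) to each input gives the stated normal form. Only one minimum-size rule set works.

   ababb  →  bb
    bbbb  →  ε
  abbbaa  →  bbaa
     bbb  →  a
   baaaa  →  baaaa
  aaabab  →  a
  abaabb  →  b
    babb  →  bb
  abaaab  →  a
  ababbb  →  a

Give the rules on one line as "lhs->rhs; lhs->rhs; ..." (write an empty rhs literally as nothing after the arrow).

  | ababb => bb
  | bbbb => ab => ε
  | abbbaa => bbaa
  | bbb => a

ab->; aba->; bbb->a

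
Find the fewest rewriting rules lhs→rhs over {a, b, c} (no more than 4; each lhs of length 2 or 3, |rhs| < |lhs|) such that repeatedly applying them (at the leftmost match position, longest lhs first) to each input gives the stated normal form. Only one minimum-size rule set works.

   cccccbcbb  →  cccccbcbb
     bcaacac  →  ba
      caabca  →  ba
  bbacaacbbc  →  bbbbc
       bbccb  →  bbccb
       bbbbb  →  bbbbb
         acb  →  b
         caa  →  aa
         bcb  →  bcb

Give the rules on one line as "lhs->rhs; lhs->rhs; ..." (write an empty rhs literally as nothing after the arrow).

ab->b; ac->; ca->a

  | cccccbcbb
  | bcaacac => baacac => baac => ba
  | caabca => aabca => abca => bca => ba
  | bbacaacbbc => bbaacbbc => bbabbc => bbbbc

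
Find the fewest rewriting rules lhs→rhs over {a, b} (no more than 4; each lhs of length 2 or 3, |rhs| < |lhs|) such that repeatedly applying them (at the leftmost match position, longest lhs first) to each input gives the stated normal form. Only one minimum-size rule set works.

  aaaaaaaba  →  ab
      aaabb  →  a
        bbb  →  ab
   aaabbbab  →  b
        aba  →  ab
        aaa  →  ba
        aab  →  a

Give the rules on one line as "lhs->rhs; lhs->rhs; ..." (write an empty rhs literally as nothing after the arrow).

  | aaaaaaaba => baaaaaba => bbaaaba => aaaaba => baaba => bbba => aba => ab
  | aaabb => babb => baa => bb => a
  | bbb => ab
  | aaabbbab => babbbab => baabab => bbbab => abab => abb => aa => b

aa->b; aba->ab; bb->a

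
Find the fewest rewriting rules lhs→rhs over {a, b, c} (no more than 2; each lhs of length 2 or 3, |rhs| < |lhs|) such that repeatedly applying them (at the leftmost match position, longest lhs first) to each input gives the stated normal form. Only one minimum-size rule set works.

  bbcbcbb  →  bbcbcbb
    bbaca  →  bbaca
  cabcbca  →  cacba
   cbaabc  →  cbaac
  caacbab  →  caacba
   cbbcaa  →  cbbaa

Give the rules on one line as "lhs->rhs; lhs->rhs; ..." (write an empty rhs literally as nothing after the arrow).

  | bbcbcbb
  | bbaca
  | cabcbca => cacbca => cacba
  | cbaabc => cbaac

ab->a; bca->ba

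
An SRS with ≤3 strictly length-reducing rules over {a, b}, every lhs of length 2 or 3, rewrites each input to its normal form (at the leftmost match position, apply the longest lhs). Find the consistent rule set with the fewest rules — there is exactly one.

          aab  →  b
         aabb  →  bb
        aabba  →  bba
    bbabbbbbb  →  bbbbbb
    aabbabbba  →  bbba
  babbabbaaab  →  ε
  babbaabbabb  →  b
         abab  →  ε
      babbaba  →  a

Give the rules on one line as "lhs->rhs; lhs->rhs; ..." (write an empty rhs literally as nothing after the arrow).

ab->b; bab->

  | aab => ab => b
  | aabb => abb => bb
  | aabba => abba => bba
  | bbabbbbbb => bbbbbb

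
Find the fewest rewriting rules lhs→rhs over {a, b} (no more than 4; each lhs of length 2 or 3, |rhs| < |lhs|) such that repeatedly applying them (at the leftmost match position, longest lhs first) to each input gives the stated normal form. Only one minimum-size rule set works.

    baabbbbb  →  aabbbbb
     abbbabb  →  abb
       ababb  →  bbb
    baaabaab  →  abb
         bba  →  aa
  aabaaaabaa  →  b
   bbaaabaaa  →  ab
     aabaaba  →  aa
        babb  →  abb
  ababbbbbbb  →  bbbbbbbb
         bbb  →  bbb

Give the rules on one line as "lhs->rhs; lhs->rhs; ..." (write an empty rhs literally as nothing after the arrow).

aba->b; ba->a; bba->aa

  | baabbbbb => aabbbbb
  | abbbabb => abaabb => babb => abb
  | ababb => bbb
  | baaabaab => aaabaab => aabab => abb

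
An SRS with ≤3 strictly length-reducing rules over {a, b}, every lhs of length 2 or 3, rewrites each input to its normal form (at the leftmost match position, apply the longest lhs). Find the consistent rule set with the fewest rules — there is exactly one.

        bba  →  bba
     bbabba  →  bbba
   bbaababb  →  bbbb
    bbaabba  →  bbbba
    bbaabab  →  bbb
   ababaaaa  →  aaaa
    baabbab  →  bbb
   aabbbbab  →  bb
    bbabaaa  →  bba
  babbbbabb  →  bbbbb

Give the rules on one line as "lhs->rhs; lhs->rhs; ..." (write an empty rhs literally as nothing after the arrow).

ab->; baa->b

  | bba
  | bbabba => bbba
  | bbaababb => bbbabb => bbbb
  | bbaabba => bbbba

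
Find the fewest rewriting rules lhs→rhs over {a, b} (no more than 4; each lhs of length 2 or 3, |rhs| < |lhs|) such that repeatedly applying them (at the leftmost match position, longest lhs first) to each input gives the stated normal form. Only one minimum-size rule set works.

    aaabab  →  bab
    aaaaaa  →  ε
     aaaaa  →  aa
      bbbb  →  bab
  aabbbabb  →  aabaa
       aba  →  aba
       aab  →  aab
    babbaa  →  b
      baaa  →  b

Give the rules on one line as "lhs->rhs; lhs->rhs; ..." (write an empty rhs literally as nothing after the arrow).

aaa->; bb->; bbb->ba

  | aaabab => bab
  | aaaaaa => aaa => ε
  | aaaaa => aa
  | bbbb => bab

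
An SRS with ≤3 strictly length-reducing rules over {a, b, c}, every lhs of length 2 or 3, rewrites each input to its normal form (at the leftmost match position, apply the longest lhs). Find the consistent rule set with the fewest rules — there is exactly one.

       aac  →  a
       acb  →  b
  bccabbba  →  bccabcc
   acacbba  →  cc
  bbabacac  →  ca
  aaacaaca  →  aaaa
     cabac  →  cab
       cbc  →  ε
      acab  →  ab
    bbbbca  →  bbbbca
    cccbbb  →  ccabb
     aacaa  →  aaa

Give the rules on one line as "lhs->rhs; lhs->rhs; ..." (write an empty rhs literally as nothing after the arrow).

  | aac => a
  | acb => b
  | bccabbba => bccabcc
  | acacbba => acbba => bba => cc

ac->; bba->cc; cb->a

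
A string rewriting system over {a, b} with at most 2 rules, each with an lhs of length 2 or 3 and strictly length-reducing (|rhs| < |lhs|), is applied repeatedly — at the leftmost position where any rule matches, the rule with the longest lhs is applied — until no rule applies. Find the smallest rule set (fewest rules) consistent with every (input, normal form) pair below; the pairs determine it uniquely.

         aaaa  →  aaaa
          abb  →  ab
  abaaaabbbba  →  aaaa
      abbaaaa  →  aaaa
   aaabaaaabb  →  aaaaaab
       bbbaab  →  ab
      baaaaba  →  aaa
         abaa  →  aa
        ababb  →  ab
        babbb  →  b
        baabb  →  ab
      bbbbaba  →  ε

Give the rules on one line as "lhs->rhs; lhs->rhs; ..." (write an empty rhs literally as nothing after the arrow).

  | aaaa
  | abb => ab
  | abaaaabbbba => aaaabbbba => aaaabbba => aaaabba => aaaaba => aaaa
  | abbaaaa => abaaaa => aaaa

ba->; bb->b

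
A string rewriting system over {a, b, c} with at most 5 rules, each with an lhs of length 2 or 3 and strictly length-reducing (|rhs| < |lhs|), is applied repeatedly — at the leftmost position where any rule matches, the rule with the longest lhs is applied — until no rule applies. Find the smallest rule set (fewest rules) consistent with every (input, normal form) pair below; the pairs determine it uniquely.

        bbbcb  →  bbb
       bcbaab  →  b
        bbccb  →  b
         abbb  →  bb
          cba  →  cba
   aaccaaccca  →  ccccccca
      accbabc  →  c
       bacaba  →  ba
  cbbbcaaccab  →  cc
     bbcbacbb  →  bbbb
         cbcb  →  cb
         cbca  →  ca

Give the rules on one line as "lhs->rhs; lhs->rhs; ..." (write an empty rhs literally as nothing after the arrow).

  | bbbcb => bbb
  | bcbaab => baab => bcb => b
  | bbccb => bcb => b
  | abbb => bb

aa->c; ab->; ac->; bc->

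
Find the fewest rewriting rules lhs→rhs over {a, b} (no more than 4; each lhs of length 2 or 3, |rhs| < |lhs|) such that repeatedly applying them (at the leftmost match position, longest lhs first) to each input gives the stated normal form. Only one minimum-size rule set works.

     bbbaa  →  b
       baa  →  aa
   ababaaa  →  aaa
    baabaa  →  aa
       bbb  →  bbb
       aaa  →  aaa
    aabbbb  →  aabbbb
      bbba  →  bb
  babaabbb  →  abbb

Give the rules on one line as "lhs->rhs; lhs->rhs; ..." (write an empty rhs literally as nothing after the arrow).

aba->; ba->a; bba->b

  | bbbaa => bba => b
  | baa => aa
  | ababaaa => baaa => aaa
  | baabaa => aabaa => aa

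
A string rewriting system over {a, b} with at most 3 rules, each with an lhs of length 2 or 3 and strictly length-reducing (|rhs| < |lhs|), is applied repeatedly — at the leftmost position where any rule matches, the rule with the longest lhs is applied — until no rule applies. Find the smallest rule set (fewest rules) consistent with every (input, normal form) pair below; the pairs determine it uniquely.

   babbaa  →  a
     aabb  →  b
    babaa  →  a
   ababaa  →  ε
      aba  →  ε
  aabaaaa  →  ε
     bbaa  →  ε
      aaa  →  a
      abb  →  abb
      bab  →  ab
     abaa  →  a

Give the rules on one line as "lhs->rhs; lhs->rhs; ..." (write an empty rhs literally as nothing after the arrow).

  | babbaa => abbaa => abaa => aaa => a
  | aabb => b
  | babaa => abaa => aaa => a
  | ababaa => aabaa => aa => ε

aa->; aab->; ba->a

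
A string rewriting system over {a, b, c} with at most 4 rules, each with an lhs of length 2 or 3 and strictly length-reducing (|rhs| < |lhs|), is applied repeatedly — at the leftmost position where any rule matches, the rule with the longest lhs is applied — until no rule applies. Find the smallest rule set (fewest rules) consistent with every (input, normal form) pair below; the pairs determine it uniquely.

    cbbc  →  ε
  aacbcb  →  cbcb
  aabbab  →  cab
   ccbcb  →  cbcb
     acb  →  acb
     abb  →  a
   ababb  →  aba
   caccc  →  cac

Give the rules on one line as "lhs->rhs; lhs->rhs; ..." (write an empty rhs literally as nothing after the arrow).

aa->c; bb->; cc->; ccb->cb

  | cbbc => cc => ε
  | aacbcb => ccbcb => cbcb
  | aabbab => cbbab => cab
  | ccbcb => cbcb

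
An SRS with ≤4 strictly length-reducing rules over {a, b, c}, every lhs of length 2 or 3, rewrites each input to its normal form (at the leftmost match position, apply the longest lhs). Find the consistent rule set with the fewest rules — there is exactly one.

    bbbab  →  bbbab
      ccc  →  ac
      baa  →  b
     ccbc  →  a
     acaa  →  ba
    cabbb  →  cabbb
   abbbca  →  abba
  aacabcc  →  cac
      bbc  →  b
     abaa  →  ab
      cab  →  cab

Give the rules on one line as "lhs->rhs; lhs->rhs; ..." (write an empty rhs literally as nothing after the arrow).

aa->; aca->b; bc->; cc->a

  | bbbab
  | ccc => ac
  | baa => b
  | ccbc => abc => a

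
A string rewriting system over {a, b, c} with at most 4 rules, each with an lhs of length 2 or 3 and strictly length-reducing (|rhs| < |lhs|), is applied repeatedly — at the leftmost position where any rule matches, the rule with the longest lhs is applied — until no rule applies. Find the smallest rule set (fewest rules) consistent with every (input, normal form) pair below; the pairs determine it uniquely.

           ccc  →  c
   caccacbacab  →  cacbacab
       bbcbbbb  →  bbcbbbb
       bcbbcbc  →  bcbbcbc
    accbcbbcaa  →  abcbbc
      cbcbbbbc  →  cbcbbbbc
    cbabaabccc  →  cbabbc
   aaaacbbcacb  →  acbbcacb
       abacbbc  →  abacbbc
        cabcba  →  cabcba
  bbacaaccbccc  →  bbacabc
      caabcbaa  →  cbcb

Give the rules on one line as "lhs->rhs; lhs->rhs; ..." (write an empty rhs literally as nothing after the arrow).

  | ccc => c
  | caccacbacab => caacbacab => cacbacab
  | bbcbbbb
  | bcbbcbc

aa->; aac->ac; cc->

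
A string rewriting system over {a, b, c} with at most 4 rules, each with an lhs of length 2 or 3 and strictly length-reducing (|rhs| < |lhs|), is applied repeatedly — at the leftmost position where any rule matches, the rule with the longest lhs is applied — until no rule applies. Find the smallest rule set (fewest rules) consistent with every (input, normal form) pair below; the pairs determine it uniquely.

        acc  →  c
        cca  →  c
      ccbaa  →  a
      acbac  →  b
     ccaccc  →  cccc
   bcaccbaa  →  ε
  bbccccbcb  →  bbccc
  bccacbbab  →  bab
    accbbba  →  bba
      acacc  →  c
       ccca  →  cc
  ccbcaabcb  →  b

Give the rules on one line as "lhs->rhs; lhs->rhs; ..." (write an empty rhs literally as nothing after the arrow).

  | acc => c
  | cca => c
  | ccbaa => caa => a
  | acbac => bac => b

ac->; bca->c; ca->; cb->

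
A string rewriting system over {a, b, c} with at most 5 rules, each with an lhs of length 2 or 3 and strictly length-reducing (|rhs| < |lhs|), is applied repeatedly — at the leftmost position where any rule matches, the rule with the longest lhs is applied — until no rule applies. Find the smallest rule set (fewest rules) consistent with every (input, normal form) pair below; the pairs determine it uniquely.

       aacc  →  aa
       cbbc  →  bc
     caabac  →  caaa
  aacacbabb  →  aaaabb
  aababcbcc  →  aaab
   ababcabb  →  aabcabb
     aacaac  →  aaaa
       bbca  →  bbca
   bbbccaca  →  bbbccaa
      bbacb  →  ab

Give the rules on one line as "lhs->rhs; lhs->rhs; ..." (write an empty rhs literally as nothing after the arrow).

ac->a; ba->a; cb->; cbc->cb

  | aacc => aac => aa
  | cbbc => bc
  | caabac => caaac => caaa
  | aacacbabb => aaacbabb => aaababb => aaaabb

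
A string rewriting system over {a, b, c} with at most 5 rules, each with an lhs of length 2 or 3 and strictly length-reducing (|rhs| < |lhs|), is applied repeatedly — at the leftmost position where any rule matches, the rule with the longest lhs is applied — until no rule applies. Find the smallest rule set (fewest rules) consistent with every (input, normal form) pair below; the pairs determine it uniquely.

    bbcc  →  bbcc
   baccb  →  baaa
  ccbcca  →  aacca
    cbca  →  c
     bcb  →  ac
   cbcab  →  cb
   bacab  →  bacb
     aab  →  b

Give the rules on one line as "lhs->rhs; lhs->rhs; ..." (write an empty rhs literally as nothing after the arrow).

  | bbcc
  | baccb => baaa
  | ccbcca => aacca
  | cbca => c

ab->b; bca->; bcb->ac; ccb->aa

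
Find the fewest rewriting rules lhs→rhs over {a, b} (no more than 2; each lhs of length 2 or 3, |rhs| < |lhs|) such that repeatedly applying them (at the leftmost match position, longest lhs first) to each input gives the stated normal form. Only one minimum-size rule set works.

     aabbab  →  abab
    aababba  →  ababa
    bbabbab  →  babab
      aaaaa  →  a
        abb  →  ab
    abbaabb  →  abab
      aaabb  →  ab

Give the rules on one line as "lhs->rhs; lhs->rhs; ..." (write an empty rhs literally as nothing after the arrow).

aa->a; bb->b

  | aabbab => abbab => abab
  | aababba => ababba => ababa
  | bbabbab => babbab => babab
  | aaaaa => aaaa => aaa => aa => a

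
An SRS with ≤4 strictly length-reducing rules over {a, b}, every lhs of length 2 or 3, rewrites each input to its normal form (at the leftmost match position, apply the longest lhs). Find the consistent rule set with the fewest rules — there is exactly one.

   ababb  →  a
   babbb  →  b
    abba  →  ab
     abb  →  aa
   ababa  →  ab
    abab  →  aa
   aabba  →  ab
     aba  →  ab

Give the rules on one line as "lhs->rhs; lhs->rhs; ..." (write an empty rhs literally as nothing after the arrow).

  | ababb => abbb => a
  | babbb => bbbb => b
  | abba => aaa => ab
  | abb => aa

aaa->ab; ba->b; bb->a; bbb->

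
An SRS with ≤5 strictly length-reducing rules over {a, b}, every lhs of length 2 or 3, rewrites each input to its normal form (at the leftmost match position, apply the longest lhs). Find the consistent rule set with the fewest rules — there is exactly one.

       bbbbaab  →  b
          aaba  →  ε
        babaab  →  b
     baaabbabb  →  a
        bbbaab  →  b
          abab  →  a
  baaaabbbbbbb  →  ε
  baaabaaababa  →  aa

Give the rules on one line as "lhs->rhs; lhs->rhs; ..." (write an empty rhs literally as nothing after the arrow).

  | bbbbaab => babaab => aaab => aab => ab => b
  | aaba => aba => ba => ε
  | babaab => aaab => aab => ab => b
  | baaabbabb => aabbabb => abbabb => bbabb => bab => a

ab->b; ba->; bab->a; bbb->ba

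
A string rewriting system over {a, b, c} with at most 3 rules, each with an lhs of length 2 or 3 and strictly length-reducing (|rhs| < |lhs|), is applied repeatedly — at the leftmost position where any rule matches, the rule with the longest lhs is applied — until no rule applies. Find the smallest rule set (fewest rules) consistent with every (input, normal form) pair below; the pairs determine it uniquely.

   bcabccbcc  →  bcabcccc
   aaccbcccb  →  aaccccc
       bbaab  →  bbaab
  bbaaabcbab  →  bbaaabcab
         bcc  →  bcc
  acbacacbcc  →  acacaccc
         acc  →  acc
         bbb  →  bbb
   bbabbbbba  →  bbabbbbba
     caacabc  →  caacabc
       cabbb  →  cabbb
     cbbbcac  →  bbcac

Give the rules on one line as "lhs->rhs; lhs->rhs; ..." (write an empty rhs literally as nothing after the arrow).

  | bcabccbcc => bcabcccc
  | aaccbcccb => aacccccb => aaccccc
  | bbaab
  | bbaaabcbab => bbaaabcab

cb->c; cbb->b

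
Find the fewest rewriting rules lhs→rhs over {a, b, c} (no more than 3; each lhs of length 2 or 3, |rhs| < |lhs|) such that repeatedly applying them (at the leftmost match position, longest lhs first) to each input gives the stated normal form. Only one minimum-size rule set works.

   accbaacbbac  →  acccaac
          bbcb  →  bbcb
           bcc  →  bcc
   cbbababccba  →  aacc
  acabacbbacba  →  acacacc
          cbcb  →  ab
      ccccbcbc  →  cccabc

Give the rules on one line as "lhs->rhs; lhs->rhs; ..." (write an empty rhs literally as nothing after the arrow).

ba->c; cbc->a

  | accbaacbbac => acccacbbac => acccacbcc => acccaac
  | bbcb
  | bcc
  | cbbababccba => cbcbabccba => ababccba => acbccba => aacba => aacc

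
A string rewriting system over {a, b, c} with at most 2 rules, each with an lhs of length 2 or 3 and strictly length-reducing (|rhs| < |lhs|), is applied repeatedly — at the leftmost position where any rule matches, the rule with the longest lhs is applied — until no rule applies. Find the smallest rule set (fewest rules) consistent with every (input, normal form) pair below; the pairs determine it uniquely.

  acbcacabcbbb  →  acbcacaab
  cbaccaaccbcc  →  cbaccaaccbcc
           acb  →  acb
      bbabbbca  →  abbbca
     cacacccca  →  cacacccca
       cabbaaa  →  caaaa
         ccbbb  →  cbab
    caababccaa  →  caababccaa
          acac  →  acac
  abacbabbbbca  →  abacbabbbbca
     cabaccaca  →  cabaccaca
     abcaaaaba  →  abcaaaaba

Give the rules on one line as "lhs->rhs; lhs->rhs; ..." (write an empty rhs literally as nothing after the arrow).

bba->a; cbb->ba

  | acbcacabcbbb => acbcacabbab => acbcacaab
  | cbaccaaccbcc
  | acb
  | bbabbbca => abbbca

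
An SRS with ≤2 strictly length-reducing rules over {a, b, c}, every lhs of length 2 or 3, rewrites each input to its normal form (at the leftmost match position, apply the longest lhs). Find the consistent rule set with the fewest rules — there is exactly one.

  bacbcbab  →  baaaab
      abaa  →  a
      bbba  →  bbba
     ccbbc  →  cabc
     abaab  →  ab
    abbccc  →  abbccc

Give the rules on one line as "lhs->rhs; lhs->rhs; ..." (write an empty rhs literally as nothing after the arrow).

aba->; cb->a

  | bacbcbab => baacbab => baaaab
  | abaa => a
  | bbba
  | ccbbc => cabc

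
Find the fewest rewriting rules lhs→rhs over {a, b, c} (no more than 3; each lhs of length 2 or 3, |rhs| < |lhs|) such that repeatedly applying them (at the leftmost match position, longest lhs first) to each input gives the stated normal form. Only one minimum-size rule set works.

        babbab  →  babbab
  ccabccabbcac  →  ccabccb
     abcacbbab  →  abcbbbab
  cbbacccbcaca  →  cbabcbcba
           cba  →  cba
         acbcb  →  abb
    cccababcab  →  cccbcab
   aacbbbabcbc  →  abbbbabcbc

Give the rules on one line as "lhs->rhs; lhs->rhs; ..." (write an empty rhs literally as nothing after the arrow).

aba->; ac->b; bbc->ab

  | babbab
  | ccabccabbcac => ccabccaabac => ccabccac => ccabccb
  | abcacbbab => abcbbbab
  | cbbacccbcaca => cbbbccbcaca => cbabcbcaca => cbabcbcba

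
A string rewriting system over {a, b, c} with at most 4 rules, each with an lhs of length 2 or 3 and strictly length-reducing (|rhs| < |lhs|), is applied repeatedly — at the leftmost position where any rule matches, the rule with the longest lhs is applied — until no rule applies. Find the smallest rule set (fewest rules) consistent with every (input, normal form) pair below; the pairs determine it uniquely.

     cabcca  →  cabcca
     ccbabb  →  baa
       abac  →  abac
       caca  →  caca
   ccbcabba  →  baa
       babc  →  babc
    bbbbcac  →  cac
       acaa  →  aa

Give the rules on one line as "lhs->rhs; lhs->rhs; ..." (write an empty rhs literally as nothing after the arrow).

bb->; caa->a; ccb->ba

  | cabcca
  | ccbabb => baabb => baa
  | abac
  | caca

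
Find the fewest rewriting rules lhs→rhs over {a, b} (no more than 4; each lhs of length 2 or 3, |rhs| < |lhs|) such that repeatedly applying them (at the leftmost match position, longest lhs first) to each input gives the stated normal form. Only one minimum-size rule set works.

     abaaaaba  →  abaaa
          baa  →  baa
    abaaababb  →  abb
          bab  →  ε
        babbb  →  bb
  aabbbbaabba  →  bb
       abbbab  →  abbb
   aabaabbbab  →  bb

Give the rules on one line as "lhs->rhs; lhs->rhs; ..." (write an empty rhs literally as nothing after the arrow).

aab->; bab->; bba->b

  | abaaaaba => abaaa
  | baa
  | abaaababb => abaabb => abb
  | bab => ε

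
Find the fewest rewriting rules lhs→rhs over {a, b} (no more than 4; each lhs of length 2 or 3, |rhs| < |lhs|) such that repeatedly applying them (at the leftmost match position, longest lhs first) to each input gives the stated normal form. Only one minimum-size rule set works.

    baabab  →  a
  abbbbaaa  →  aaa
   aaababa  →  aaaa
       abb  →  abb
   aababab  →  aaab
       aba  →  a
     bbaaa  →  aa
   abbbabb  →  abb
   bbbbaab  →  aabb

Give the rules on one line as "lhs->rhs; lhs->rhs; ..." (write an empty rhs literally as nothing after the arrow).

ba->; bab->; bba->ab

  | baabab => abab => a
  | abbbbaaa => abbabaa => aabbaa => aaaba => aaa
  | aaababa => aaaa
  | abb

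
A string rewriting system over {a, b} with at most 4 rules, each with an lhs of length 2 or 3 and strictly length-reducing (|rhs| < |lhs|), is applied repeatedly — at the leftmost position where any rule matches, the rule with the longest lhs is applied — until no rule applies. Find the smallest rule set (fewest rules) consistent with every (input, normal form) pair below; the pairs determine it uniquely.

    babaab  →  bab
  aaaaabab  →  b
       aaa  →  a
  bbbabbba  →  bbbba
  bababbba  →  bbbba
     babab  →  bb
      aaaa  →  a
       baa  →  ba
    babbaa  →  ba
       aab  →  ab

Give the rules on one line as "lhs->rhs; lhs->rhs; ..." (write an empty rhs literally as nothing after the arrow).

aa->a; aba->; abb->

  | babaab => bab
  | aaaaabab => aaaabab => aaabab => aabab => abab => b
  | aaa => aa => a
  | bbbabbba => bbbba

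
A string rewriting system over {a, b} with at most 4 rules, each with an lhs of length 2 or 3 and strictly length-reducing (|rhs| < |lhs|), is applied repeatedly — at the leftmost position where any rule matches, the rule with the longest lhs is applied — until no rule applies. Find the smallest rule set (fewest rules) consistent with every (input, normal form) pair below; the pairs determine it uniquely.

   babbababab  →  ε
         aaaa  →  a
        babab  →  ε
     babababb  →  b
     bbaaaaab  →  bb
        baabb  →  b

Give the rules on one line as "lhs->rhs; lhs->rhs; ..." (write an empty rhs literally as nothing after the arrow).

aaa->b; ab->; ba->a; baa->a

  | babbababab => abbababab => bababab => ababab => abab => ab => ε
  | aaaa => ba => a
  | babab => abab => ab => ε
  | babababb => abababb => ababb => abb => b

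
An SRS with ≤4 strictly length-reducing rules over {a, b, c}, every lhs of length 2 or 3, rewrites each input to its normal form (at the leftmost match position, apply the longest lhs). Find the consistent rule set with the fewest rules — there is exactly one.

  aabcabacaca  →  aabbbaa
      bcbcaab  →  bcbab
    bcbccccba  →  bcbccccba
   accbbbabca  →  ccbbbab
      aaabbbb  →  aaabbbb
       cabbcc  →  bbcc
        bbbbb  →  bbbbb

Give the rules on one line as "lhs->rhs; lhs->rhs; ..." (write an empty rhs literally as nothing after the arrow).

ac->c; ca->; cac->ba

  | aabcabacaca => aabbacaca => aabbcaca => aabbbaa
  | bcbcaab => bcbab
  | bcbccccba
  | accbbbabca => ccbbbabca => ccbbbab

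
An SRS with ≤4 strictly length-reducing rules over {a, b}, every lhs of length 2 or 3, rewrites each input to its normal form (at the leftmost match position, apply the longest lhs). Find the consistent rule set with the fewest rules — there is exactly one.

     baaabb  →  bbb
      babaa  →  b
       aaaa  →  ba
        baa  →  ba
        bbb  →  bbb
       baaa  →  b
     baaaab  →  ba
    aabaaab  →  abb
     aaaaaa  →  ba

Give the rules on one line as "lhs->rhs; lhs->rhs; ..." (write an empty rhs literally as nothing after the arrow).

  | baaabb => bbabb => bbb
  | babaa => baaa => bba => b
  | aaaa => baa => ba
  | baa => ba

aa->a; aaa->ba; bab->ba; bba->b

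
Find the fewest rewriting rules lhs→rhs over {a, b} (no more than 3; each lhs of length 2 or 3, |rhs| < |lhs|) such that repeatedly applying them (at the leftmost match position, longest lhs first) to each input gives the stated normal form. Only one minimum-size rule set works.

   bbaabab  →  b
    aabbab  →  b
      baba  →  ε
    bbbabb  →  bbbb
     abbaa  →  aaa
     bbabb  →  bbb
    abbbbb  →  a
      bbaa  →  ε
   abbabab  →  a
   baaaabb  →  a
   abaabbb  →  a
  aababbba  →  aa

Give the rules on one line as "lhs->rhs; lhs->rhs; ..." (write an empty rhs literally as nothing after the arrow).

  | bbaabab => babab => bab => b
  | aabbab => bab => b
  | baba => ba => ε
  | bbbabb => bbbb

aab->; ab->a; ba->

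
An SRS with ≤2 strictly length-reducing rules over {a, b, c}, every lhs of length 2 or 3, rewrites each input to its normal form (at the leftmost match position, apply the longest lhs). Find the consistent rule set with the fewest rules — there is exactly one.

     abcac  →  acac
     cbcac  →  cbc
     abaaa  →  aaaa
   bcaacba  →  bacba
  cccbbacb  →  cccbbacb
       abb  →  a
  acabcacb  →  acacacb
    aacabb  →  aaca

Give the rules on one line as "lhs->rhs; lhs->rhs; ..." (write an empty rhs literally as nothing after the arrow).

  | abcac => acac
  | cbcac => cbc
  | abaaa => aaaa
  | bcaacba => bacba

ab->a; bca->b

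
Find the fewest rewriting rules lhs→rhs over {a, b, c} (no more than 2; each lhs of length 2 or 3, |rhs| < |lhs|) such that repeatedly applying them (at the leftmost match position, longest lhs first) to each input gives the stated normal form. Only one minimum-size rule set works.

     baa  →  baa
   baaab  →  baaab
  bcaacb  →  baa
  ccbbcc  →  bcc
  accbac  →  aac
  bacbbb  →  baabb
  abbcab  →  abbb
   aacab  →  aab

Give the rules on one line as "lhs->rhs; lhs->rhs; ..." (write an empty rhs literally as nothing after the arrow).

  | baa
  | baaab
  | bcaacb => bacb => baa
  | ccbbcc => cabcc => bcc

ca->; cb->a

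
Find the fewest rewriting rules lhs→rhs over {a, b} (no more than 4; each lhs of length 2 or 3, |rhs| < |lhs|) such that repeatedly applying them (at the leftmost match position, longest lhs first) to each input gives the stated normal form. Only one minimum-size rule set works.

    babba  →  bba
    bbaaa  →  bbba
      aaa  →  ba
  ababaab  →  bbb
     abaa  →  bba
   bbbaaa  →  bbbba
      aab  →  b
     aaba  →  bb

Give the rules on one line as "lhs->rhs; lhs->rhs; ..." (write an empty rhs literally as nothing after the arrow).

  | babba => bba
  | bbaaa => bbba
  | aaa => ba
  | ababaab => bbbaab => bbbab => bbb

aaa->ba; ab->b; aba->bb; bab->b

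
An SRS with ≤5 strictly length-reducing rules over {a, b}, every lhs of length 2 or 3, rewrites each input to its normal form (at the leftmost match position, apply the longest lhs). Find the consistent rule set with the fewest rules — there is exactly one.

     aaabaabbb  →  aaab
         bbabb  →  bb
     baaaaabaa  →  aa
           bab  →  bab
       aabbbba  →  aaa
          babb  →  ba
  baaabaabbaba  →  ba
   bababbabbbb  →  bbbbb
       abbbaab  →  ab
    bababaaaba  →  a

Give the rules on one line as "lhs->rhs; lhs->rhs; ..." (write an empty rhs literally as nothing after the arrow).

  | aaabaabbb => aaabbb => aaab
  | bbabb => bb
  | baaaaabaa => abaaabaa => aabaa => aa
  | bab

aba->; abb->a; baa->ab; bba->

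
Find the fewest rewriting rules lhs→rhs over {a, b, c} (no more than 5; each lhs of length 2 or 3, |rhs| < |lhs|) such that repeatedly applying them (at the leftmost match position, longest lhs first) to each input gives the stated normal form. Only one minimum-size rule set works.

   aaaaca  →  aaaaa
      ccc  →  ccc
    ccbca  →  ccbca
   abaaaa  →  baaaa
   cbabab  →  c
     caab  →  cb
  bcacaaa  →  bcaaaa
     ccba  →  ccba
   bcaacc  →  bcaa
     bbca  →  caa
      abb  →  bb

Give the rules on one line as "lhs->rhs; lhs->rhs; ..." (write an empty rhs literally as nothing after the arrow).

  | aaaaca => aaaaa
  | ccc
  | ccbca
  | abaaaa => baaaa

ab->b; ac->a; bbb->; bbc->ca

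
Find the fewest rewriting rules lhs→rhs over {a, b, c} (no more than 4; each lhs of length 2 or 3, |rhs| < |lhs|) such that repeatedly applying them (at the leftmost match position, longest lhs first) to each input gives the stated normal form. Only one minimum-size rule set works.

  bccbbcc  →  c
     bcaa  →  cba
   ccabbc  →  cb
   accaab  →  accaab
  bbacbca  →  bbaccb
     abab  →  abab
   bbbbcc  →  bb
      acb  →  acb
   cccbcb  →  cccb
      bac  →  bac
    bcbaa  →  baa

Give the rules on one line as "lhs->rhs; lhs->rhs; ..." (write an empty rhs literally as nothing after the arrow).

bc->; bca->cb; cab->b

  | bccbbcc => cbbcc => cbc => c
  | bcaa => cba
  | ccabbc => cbbc => cb
  | accaab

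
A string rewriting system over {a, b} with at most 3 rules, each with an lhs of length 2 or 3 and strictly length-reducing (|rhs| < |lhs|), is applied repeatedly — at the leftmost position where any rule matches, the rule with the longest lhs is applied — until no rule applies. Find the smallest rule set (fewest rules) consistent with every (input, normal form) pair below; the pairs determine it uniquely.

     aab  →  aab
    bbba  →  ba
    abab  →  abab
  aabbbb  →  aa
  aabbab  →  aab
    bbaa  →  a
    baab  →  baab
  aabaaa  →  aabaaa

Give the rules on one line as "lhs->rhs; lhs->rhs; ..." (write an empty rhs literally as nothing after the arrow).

  | aab
  | bbba => ba
  | abab
  | aabbbb => aabb => aa

bb->; bba->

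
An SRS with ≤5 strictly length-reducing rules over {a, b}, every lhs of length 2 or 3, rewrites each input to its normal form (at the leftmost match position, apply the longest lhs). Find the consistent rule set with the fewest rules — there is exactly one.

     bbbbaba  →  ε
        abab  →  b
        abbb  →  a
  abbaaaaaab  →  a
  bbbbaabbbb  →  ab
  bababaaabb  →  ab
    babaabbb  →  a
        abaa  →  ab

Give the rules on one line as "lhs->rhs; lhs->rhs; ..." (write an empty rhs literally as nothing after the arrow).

aa->b; aba->ab; ba->; bb->a

  | bbbbaba => abbaba => aaaba => baba => ba => ε
  | abab => abb => aa => b
  | abbb => aab => bb => a
  | abbaaaaaab => aaaaaaaab => baaaaaab => aaaaab => baaab => aab => bb => a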